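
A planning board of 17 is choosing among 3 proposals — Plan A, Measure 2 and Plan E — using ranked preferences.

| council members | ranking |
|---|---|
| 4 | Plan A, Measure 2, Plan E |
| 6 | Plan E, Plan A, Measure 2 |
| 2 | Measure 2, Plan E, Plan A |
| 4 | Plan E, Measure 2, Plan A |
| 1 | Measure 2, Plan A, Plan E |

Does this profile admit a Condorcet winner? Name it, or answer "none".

Pairwise majorities:
Plan A vs Measure 2: Plan A wins 10–7.
Plan A vs Plan E: Plan A is ranked higher on 4+1 = 5 ballots, Plan E on 12. Plan E wins 12–5.
Measure 2 vs Plan E: Plan E wins 10–7.
Only Plan E has no losses; Plan E is the Condorcet winner.

Plan E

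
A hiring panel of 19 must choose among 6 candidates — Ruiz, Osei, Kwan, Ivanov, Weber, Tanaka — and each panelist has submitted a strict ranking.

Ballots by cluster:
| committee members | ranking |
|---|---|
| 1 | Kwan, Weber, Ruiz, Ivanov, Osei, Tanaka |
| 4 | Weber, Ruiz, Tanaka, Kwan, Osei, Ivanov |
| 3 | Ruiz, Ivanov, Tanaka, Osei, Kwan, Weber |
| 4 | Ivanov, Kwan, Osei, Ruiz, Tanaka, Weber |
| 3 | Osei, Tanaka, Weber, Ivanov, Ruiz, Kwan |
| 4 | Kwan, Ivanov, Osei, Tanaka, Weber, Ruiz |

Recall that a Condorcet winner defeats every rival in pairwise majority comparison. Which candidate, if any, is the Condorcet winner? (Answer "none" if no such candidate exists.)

Head-to-head results (19 committee members):
Ruiz–Osei: Osei 11–8.
Ruiz vs Kwan: Ruiz wins 10–9.
Ruiz–Ivanov: Ivanov 11–8.
Ruiz vs Weber: Weber, 12–7.
Ruiz vs Tanaka: Ruiz wins 12–7.
Osei vs Kwan: Kwan, 13–6.
Osei vs Ivanov: Ivanov wins 12–7.
Osei–Weber: Osei 14–5.
Osei vs Tanaka: Osei wins 12–7.
Kwan vs Ivanov: Ivanov, 10–9.
Kwan vs Weber: Kwan, 12–7.
Kwan–Tanaka: Tanaka 10–9.
Ivanov–Weber: Ivanov 11–8.
Ivanov–Tanaka: Ivanov 12–7.
Weber vs Tanaka: Tanaka, 14–5.
Ivanov beats each of Ruiz, Osei, Kwan, Weber, Tanaka — Ivanov is the Condorcet winner.

Ivanov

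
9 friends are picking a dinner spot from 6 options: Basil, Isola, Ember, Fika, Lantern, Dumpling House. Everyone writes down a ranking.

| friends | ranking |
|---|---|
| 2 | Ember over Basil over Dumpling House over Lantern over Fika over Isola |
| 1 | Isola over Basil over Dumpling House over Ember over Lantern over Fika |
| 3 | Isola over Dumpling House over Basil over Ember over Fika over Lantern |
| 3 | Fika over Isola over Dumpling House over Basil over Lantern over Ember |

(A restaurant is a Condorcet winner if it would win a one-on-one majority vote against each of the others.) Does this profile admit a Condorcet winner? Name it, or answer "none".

Pairwise majorities:
Basil–Isola: Isola 7–2.
Basil–Ember: Basil 7–2.
Basil vs Fika: Basil, 6–3.
Basil vs Lantern: Basil, 9–0.
Basil–Dumpling House: Dumpling House 6–3.
Isola–Ember: Isola 7–2.
Isola vs Fika: Fika wins 5–4.
Isola vs Lantern: Isola wins 7–2.
Isola vs Dumpling House: Isola, 7–2.
Ember vs Fika: Ember wins 6–3.
Ember vs Lantern: Ember wins 6–3.
Ember–Dumpling House: Dumpling House 7–2.
Fika vs Lantern: Fika, 6–3.
Fika vs Dumpling House: Dumpling House, 6–3.
Lantern vs Dumpling House: Dumpling House wins 9–0.
Each restaurant drops at least one matchup (Basil loses to Isola; Isola loses to Fika; Ember loses to Basil; Fika loses to Basil; Lantern loses to Basil; Dumpling House loses to Isola); the cycle Basil beats Fika beats Isola beats Basil rules out a Condorcet winner.

none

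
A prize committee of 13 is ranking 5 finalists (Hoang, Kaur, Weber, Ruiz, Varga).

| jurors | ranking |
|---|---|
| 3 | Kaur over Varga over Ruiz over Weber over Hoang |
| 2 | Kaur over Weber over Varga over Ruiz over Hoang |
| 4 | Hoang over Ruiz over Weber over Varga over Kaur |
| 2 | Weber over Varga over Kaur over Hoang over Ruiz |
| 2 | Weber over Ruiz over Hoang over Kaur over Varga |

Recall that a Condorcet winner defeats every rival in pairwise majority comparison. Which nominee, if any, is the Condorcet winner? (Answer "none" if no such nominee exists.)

Pairwise majorities:
Hoang vs Kaur: Kaur wins 7–6.
Hoang vs Weber: Weber wins 9–4.
Hoang vs Ruiz: Ruiz wins 7–6.
Hoang vs Varga: Varga, 7–6.
Kaur vs Weber: Weber, 8–5.
Kaur–Ruiz: Kaur 7–6.
Kaur vs Varga: Kaur wins 7–6.
Weber vs Ruiz: Ruiz wins 7–6.
Weber vs Varga: Weber wins 10–3.
Ruiz vs Varga: Varga wins 7–6.
Each nominee drops at least one matchup (Hoang loses to Kaur; Kaur loses to Weber; Weber loses to Ruiz; Ruiz loses to Kaur; Varga loses to Kaur); the cycle Kaur > Ruiz > Weber > Kaur rules out a Condorcet winner.

none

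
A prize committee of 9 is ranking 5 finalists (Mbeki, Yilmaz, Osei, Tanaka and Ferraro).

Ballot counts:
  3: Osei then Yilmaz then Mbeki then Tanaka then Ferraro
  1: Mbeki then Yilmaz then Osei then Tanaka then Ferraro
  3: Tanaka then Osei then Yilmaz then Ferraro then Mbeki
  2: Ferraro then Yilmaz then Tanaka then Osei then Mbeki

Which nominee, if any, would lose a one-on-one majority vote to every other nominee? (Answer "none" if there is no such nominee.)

Pairwise majorities:
Mbeki vs Yilmaz: Yilmaz wins 8–1.
Mbeki vs Osei: 1 for Mbeki, 8 for Osei — Osei by 8–1.
Mbeki vs Tanaka: Mbeki is ranked higher on 3+1 = 4 ballots, Tanaka on 5. Tanaka wins 5–4.
Mbeki–Ferraro: Ferraro 5–4.
Yilmaz vs Osei: Yilmaz preferred on 1+2 = 3 ballots; Osei wins 6–3.
Yilmaz vs Tanaka: Yilmaz, 6–3.
Yilmaz vs Ferraro: 3+1+3 = 7 for Yilmaz, 2 for Ferraro — Yilmaz by 7–2.
Osei vs Tanaka: Tanaka wins 5–4.
Osei–Ferraro: Osei 7–2.
Tanaka vs Ferraro: 7 to 2, Tanaka.
Only Mbeki has no wins; Mbeki is the Condorcet loser.

Mbeki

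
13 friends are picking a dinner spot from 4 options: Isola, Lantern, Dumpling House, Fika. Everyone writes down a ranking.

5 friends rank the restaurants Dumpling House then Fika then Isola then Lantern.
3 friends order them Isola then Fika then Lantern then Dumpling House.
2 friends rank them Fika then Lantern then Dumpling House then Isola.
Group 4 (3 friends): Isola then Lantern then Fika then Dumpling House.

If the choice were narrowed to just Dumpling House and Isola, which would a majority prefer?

Dumpling House

Ballots ranking Dumpling House above Isola: 5 + 2 = 7.
Ballots ranking Isola above Dumpling House: 13 − 7 = 6.
Dumpling House wins the head-to-head 7–6.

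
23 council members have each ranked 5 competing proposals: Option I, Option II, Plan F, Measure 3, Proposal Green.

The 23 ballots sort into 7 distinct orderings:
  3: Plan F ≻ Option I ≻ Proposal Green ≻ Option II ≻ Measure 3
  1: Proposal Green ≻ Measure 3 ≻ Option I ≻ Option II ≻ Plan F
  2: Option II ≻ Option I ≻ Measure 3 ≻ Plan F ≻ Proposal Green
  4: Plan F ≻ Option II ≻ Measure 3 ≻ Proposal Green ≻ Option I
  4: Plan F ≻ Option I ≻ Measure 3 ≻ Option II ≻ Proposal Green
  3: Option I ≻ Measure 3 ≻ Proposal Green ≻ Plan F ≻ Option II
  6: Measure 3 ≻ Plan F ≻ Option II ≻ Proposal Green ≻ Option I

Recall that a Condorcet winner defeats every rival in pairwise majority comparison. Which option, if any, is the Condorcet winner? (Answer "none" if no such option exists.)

Pairwise majorities:
Option I vs Option II: Option I preferred on 3+1+4+3 = 11 ballots; Option II wins 12–11.
Option I vs Plan F: 1+2+3 = 6 for Option I, 17 for Plan F — Plan F by 17–6.
Option I vs Measure 3: Option I, 12–11.
Option I vs Proposal Green: 12 to 11, Option I.
Option II vs Plan F: Plan F, 20–3.
Option II vs Measure 3: Measure 3 wins 14–9.
Option II vs Proposal Green: 2+4+4+6 = 16 for Option II, 7 for Proposal Green — Option II by 16–7.
Plan F vs Measure 3: Measure 3 wins 12–11.
Plan F vs Proposal Green: Plan F, 19–4.
Measure 3 vs Proposal Green: 19 to 4, Measure 3.
Every option loses at least once (Option I loses to Option II; Option II loses to Plan F; Plan F loses to Measure 3; Measure 3 loses to Option I; Proposal Green loses to Option I). The majority relation contains the cycle Option I → Measure 3 → Option II → Option I, so there is no Condorcet winner.

none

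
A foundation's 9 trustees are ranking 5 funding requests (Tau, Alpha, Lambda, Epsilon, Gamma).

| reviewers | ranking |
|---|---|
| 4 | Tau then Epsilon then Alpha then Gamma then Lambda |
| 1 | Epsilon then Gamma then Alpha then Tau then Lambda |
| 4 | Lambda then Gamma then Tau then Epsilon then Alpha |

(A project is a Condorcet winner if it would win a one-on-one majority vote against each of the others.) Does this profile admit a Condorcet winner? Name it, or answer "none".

none

Head-to-head results (9 reviewers):
Tau–Alpha: Tau 8–1.
Tau vs Lambda: Tau preferred on 4+1 = 5 ballots; Tau wins 5–4.
Tau vs Epsilon: 4+4 = 8 for Tau, 1 for Epsilon — Tau by 8–1.
Tau vs Gamma: Gamma wins 5–4.
Alpha vs Lambda: Alpha, 5–4.
Alpha vs Epsilon: Epsilon wins 9–0.
Alpha–Gamma: Gamma 5–4.
Lambda vs Epsilon: Epsilon wins 5–4.
Lambda vs Gamma: 4 to 5, Gamma.
Epsilon vs Gamma: 5 to 4, Epsilon.
Each project drops at least one matchup (Tau loses to Gamma; Alpha loses to Tau; Lambda loses to Tau; Epsilon loses to Tau; Gamma loses to Epsilon); the cycle Tau beats Epsilon beats Gamma beats Tau rules out a Condorcet winner.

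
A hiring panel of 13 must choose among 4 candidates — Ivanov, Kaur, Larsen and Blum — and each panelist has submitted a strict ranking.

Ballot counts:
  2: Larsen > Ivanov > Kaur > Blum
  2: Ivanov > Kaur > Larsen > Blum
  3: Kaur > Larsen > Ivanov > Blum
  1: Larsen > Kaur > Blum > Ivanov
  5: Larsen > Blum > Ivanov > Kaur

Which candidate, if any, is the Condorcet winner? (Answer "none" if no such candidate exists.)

Larsen

Pairwise majorities:
Ivanov vs Kaur: 9 to 4, Ivanov.
Ivanov–Larsen: Larsen 11–2.
Ivanov vs Blum: 7 to 6, Ivanov.
Kaur vs Larsen: Kaur is ranked higher on 2+3 = 5 ballots, Larsen on 8. Larsen wins 8–5.
Kaur vs Blum: Kaur, 8–5.
Larsen–Blum: Larsen 13–0.
Larsen defeats every rival head-to-head and is the Condorcet winner.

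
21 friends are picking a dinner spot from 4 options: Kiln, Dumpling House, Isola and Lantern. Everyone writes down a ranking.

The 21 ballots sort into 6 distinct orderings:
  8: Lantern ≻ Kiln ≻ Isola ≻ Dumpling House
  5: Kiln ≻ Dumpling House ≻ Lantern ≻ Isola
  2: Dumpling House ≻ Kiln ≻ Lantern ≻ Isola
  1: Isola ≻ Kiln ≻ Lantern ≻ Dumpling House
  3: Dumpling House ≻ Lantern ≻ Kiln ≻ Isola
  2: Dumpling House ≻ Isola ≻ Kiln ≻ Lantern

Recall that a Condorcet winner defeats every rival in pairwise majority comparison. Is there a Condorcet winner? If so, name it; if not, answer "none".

none

Head-to-head results (21 friends):
Kiln vs Dumpling House: Kiln wins 14–7.
Kiln–Isola: Kiln 18–3.
Kiln vs Lantern: Lantern wins 11–10.
Dumpling House vs Isola: Dumpling House wins 12–9.
Dumpling House vs Lantern: Dumpling House, 12–9.
Isola vs Lantern: Lantern, 18–3.
No restaurant is unbeaten: Kiln loses to Lantern; Dumpling House loses to Kiln; Isola loses to Kiln; Lantern loses to Dumpling House. In particular Kiln beats Dumpling House beats Lantern beats Kiln is a majority cycle — no Condorcet winner exists.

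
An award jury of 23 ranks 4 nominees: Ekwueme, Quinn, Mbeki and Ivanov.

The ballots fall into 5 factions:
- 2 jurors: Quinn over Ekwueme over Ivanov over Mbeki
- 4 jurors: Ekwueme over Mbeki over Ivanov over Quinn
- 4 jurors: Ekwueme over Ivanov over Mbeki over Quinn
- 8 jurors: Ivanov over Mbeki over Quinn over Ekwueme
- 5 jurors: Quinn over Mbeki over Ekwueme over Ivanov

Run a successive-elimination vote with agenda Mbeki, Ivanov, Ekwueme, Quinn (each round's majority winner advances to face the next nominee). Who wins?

Quinn

Round 1: Mbeki vs Ivanov — 9–14, Ivanov advances.
Round 2: Ivanov vs Ekwueme — 8–15, Ekwueme advances.
Round 3: Ekwueme vs Quinn — 8–15, Quinn advances.
The agenda winner is Quinn.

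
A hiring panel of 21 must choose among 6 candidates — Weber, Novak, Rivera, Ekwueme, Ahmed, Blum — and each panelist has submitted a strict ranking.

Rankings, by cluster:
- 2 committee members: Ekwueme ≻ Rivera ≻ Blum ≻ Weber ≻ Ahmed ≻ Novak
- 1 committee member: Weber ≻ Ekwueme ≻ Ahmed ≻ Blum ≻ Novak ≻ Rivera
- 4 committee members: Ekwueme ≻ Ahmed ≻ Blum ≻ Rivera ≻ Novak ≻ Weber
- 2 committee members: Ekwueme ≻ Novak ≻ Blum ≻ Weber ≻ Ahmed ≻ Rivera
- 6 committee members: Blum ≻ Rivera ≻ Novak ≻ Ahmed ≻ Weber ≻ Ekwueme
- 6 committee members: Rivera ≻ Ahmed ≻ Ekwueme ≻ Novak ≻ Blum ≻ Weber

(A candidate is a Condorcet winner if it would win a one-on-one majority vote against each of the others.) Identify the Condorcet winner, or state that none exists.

Check each pair by majority over 21 ballots:
Weber vs Novak: 3 to 18, Novak.
Weber vs Rivera: Weber is ranked higher on 1+2 = 3 ballots, Rivera on 18. Rivera wins 18–3.
Weber vs Ekwueme: Weber is ranked higher on 1+6 = 7 ballots, Ekwueme on 14. Ekwueme wins 14–7.
Weber vs Ahmed: 5 to 16, Ahmed.
Weber vs Blum: 1 for Weber, 20 for Blum — Blum by 20–1.
Novak vs Rivera: 3 to 18, Rivera.
Novak vs Ekwueme: 6 for Novak, 15 for Ekwueme — Ekwueme by 15–6.
Novak vs Ahmed: 8 to 13, Ahmed.
Novak vs Blum: Novak is ranked higher on 2+6 = 8 ballots, Blum on 13. Blum wins 13–8.
Rivera vs Ekwueme: Rivera is ranked higher on 6+6 = 12 ballots, Ekwueme on 9. Rivera wins 12–9.
Rivera vs Ahmed: 2+6+6 = 14 for Rivera, 7 for Ahmed — Rivera by 14–7.
Rivera vs Blum: Rivera is ranked higher on 2+6 = 8 ballots, Blum on 13. Blum wins 13–8.
Ekwueme vs Ahmed: Ekwueme preferred on 2+1+4+2 = 9 ballots; Ahmed wins 12–9.
Ekwueme vs Blum: 2+1+4+2+6 = 15 for Ekwueme, 6 for Blum — Ekwueme by 15–6.
Ahmed vs Blum: Ahmed preferred on 1+4+6 = 11 ballots; Ahmed wins 11–10.
No candidate is unbeaten: Weber loses to Novak; Novak loses to Rivera; Rivera loses to Blum; Ekwueme loses to Rivera; Ahmed loses to Rivera; Blum loses to Ekwueme. In particular Rivera beats Ekwueme beats Blum beats Rivera is a majority cycle — no Condorcet winner exists.

none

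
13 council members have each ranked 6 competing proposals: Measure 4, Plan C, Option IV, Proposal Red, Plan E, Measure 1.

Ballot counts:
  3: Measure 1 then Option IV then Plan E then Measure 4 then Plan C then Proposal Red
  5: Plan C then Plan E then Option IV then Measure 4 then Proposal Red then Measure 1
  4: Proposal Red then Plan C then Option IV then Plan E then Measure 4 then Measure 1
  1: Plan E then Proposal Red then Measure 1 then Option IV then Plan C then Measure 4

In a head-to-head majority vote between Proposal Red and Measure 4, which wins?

Measure 4

Ballots ranking Proposal Red above Measure 4: 4 + 1 = 5.
Ballots ranking Measure 4 above Proposal Red: 13 − 5 = 8.
Measure 4 wins the head-to-head 8–5.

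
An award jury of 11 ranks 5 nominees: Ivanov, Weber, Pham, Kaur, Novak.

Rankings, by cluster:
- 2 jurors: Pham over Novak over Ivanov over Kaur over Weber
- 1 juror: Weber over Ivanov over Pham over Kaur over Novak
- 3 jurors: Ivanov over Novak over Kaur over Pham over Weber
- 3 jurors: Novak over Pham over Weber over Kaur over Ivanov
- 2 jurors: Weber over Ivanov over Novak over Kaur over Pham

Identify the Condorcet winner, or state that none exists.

none

Head-to-head results (11 jurors):
Ivanov vs Weber: Ivanov preferred on 2+3 = 5 ballots; Weber wins 6–5.
Ivanov–Pham: Ivanov 6–5.
Ivanov vs Kaur: Ivanov wins 8–3.
Ivanov vs Novak: Ivanov preferred on 1+3+2 = 6 ballots; Ivanov wins 6–5.
Weber vs Pham: 3 to 8, Pham.
Weber–Kaur: Weber 6–5.
Weber vs Novak: Weber is ranked higher on 1+2 = 3 ballots, Novak on 8. Novak wins 8–3.
Pham vs Kaur: 2+1+3 = 6 for Pham, 5 for Kaur — Pham by 6–5.
Pham vs Novak: Pham is ranked higher on 2+1 = 3 ballots, Novak on 8. Novak wins 8–3.
Kaur vs Novak: Kaur preferred on 1 ballot; Novak wins 10–1.
No nominee is unbeaten: Ivanov loses to Weber; Weber loses to Pham; Pham loses to Ivanov; Kaur loses to Ivanov; Novak loses to Ivanov. In particular Ivanov beats Pham beats Weber beats Ivanov is a majority cycle — no Condorcet winner exists.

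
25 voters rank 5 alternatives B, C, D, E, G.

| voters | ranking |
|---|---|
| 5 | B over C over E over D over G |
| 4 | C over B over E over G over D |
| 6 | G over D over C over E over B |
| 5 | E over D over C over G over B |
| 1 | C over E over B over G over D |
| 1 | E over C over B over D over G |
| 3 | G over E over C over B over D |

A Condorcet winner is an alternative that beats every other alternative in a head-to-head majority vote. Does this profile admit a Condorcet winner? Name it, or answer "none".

C

Head-to-head results (25 voters):
B vs C: C wins 20–5.
B vs D: B wins 14–11.
B vs E: E, 16–9.
B vs G: G, 14–11.
C vs D: C wins 14–11.
C vs E: C wins 16–9.
C vs G: C, 16–9.
D vs E: E, 19–6.
D vs G: G, 14–11.
E vs G: E wins 16–9.
C defeats every rival head-to-head and is the Condorcet winner.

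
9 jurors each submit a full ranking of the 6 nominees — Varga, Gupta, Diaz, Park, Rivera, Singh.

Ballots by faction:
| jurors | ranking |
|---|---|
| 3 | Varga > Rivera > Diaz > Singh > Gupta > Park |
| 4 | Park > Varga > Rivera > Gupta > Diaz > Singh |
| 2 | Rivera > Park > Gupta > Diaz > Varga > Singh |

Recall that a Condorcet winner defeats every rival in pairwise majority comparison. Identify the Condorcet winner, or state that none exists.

Check each pair by majority over 9 ballots:
Varga vs Gupta: Varga is ranked higher on 3+4 = 7 ballots, Gupta on 2. Varga wins 7–2.
Varga vs Diaz: 7 to 2, Varga.
Varga vs Park: Varga is ranked higher on 3 ballots, Park on 6. Park wins 6–3.
Varga vs Rivera: 7 to 2, Varga.
Varga vs Singh: 9 to 0, Varga.
Gupta vs Diaz: Gupta is ranked higher on 4+2 = 6 ballots, Diaz on 3. Gupta wins 6–3.
Gupta vs Park: Gupta preferred on 3 ballots; Park wins 6–3.
Gupta vs Rivera: 0 to 9, Rivera.
Gupta vs Singh: 6 to 3, Gupta.
Diaz vs Park: Diaz preferred on 3 ballots; Park wins 6–3.
Diaz vs Rivera: 0 for Diaz, 9 for Rivera — Rivera by 9–0.
Diaz vs Singh: Diaz is ranked higher on 3+4+2 = 9 ballots, Singh on 0. Diaz wins 9–0.
Park vs Rivera: Park preferred on 4 ballots; Rivera wins 5–4.
Park vs Singh: Park is ranked higher on 4+2 = 6 ballots, Singh on 3. Park wins 6–3.
Rivera vs Singh: Rivera preferred on 3+4+2 = 9 ballots; Rivera wins 9–0.
Each nominee drops at least one matchup (Varga loses to Park; Gupta loses to Varga; Diaz loses to Varga; Park loses to Rivera; Rivera loses to Varga; Singh loses to Varga); the cycle Varga > Rivera > Park > Varga rules out a Condorcet winner.

none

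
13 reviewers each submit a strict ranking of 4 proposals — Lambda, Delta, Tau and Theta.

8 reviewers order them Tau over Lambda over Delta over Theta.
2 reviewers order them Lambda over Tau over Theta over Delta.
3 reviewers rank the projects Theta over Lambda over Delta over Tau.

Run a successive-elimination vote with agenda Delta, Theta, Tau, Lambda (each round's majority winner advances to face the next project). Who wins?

Round 1: Delta vs Theta — 8–5, Delta advances.
Round 2: Delta vs Tau — 3–10, Tau advances.
Round 3: Tau vs Lambda — 8–5, Tau advances.
The agenda winner is Tau.

Tau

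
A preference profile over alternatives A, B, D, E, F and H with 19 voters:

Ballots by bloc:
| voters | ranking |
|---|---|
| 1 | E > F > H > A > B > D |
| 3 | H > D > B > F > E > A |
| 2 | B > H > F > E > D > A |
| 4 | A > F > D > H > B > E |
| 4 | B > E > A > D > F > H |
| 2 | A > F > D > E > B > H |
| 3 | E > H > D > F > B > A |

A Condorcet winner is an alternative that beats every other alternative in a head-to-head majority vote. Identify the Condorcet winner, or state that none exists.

none

Head-to-head results (19 voters):
A vs B: B, 12–7.
A–D: A 11–8.
A–E: E 13–6.
A–F: A 10–9.
A vs H: A wins 10–9.
B–D: D 12–7.
B vs E: B, 13–6.
B vs F: F wins 10–9.
B vs H: H wins 11–8.
D–E: E 10–9.
D–F: D 10–9.
D–H: D 10–9.
E–F: F 11–8.
E–H: E 10–9.
F vs H: F, 11–8.
Every alternative loses at least once (A loses to B; B loses to D; D loses to A; E loses to B; F loses to A; H loses to A). The majority relation contains the cycle A > D > B > A, so there is no Condorcet winner.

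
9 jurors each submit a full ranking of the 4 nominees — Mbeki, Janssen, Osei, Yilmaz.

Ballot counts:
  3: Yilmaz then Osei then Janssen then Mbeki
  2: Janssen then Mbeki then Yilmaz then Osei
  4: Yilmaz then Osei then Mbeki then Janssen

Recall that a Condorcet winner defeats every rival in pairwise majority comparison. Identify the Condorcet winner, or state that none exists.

Yilmaz

Head-to-head results (9 jurors):
Mbeki vs Janssen: Janssen, 5–4.
Mbeki–Osei: Osei 7–2.
Mbeki vs Yilmaz: Yilmaz wins 7–2.
Janssen–Osei: Osei 7–2.
Janssen vs Yilmaz: Yilmaz wins 7–2.
Osei vs Yilmaz: Yilmaz, 9–0.
Only Yilmaz has no losses; Yilmaz is the Condorcet winner.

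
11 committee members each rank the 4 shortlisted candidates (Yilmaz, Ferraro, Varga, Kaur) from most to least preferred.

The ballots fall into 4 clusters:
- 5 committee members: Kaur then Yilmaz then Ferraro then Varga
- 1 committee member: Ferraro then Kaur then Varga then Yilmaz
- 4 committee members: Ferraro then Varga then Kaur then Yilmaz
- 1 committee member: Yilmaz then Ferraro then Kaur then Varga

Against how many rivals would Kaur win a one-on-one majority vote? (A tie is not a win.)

2

Kaur against each rival (11 committee members):
Kaur vs Yilmaz: Kaur, 10–1.
Kaur vs Ferraro: Kaur preferred on 5 ballots; Ferraro wins 6–5.
Kaur vs Varga: Kaur wins 7–4.
Kaur beats Yilmaz, Varga; loses to Ferraro — 2 pairwise wins.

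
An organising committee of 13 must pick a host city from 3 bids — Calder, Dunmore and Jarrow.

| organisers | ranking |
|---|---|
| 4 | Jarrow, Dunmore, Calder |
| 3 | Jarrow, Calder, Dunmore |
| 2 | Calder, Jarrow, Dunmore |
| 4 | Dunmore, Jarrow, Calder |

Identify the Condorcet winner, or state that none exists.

Check each pair by majority over 13 ballots:
Calder vs Dunmore: 5 to 8, Dunmore.
Calder vs Jarrow: 2 to 11, Jarrow.
Dunmore vs Jarrow: 4 to 9, Jarrow.
Only Jarrow has no losses; Jarrow is the Condorcet winner.

Jarrow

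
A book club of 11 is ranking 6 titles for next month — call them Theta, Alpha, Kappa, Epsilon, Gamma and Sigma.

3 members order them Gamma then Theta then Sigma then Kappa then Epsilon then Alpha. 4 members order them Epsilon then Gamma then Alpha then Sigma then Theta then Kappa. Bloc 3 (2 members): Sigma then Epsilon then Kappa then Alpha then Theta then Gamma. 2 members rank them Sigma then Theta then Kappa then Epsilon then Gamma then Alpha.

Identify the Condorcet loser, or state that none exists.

none

Head-to-head results (11 members):
Theta vs Alpha: Alpha, 6–5.
Theta vs Kappa: 9 to 2, Theta.
Theta vs Epsilon: 5 to 6, Epsilon.
Theta vs Gamma: 4 to 7, Gamma.
Theta vs Sigma: 3 for Theta, 8 for Sigma — Sigma by 8–3.
Alpha vs Kappa: 4 to 7, Kappa.
Alpha vs Epsilon: Alpha preferred on 0 ballots; Epsilon wins 11–0.
Alpha vs Gamma: Alpha preferred on 2 ballots; Gamma wins 9–2.
Alpha vs Sigma: Sigma, 7–4.
Kappa vs Epsilon: 5 to 6, Epsilon.
Kappa–Gamma: Gamma 7–4.
Kappa vs Sigma: Sigma wins 11–0.
Epsilon vs Gamma: 8 to 3, Epsilon.
Epsilon–Sigma: Sigma 7–4.
Gamma vs Sigma: Gamma, 7–4.
Each book has at least one pairwise win (Theta beats Kappa; Alpha beats Theta; Kappa beats Alpha; Epsilon beats Theta; Gamma beats Theta; Sigma beats Theta) — no Condorcet loser.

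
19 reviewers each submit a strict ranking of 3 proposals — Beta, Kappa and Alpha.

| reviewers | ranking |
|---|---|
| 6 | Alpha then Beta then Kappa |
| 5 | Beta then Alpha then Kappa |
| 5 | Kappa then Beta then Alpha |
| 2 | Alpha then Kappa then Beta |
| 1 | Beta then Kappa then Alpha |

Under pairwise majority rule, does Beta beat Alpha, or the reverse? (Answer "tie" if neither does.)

Beta

Ballots ranking Beta above Alpha: 5 + 5 + 1 = 11.
Ballots ranking Alpha above Beta: 19 − 11 = 8.
Beta wins the head-to-head 11–8.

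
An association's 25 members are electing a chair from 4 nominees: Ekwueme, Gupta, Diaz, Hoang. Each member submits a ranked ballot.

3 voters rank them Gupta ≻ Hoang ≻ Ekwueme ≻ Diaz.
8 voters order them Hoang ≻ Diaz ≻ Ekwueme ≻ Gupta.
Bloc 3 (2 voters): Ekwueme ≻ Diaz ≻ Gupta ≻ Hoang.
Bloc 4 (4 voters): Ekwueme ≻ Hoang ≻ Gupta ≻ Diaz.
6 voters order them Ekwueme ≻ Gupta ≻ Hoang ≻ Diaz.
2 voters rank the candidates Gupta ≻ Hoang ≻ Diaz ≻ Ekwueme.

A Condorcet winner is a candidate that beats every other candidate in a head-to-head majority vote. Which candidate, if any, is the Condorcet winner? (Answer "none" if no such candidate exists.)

Head-to-head results (25 voters):
Ekwueme vs Gupta: Ekwueme is ranked higher on 8+2+4+6 = 20 ballots, Gupta on 5. Ekwueme wins 20–5.
Ekwueme vs Diaz: Ekwueme is ranked higher on 3+2+4+6 = 15 ballots, Diaz on 10. Ekwueme wins 15–10.
Ekwueme vs Hoang: 12 to 13, Hoang.
Gupta vs Diaz: Gupta preferred on 3+4+6+2 = 15 ballots; Gupta wins 15–10.
Gupta vs Hoang: Gupta is ranked higher on 3+2+6+2 = 13 ballots, Hoang on 12. Gupta wins 13–12.
Diaz vs Hoang: Diaz is ranked higher on 2 ballots, Hoang on 23. Hoang wins 23–2.
No candidate is unbeaten: Ekwueme loses to Hoang; Gupta loses to Ekwueme; Diaz loses to Ekwueme; Hoang loses to Gupta. In particular Ekwueme > Gupta > Hoang > Ekwueme is a majority cycle — no Condorcet winner exists.

none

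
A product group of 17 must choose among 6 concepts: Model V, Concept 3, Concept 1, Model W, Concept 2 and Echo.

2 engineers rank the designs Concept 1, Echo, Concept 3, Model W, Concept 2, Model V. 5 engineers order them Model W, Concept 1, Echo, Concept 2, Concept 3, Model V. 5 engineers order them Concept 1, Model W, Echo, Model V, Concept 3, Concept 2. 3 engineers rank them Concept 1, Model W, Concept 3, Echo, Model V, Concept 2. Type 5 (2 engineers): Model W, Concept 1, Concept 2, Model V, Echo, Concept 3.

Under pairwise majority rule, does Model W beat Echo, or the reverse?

Ballots ranking Model W above Echo: 5 + 5 + 3 + 2 = 15.
Ballots ranking Echo above Model W: 17 − 15 = 2.
Model W wins the head-to-head 15–2.

Model W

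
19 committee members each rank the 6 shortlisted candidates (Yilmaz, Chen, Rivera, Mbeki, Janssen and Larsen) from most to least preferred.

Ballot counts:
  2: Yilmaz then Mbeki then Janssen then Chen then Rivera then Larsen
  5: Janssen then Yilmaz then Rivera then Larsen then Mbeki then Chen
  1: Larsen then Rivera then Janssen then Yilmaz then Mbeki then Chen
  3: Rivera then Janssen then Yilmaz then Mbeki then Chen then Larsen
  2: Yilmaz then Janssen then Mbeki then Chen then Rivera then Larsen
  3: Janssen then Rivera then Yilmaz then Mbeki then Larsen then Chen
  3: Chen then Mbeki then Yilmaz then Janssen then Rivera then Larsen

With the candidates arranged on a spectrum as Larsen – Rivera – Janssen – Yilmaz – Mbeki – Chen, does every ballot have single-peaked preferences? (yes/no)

yes

Axis positions: Larsen=1, Rivera=2, Janssen=3, Yilmaz=4, Mbeki=5, Chen=6.
Bloc 1 (peak Yilmaz at position 4): ranking walks positions 4-5-3-6-2-1, expanding outward from the peak — single-peaked.
Bloc 2 (peak Janssen at position 3): ranking walks positions 3-4-2-1-5-6, expanding outward from the peak — single-peaked.
Bloc 3 (peak Larsen at position 1): ranking walks positions 1-2-3-4-5-6, expanding outward from the peak — single-peaked.
Bloc 4 (peak Rivera at position 2): ranking walks positions 2-3-4-5-6-1, expanding outward from the peak — single-peaked.
Bloc 5 (peak Yilmaz at position 4): ranking walks positions 4-3-5-6-2-1, expanding outward from the peak — single-peaked.
Bloc 6 (peak Janssen at position 3): ranking walks positions 3-2-4-5-1-6, expanding outward from the peak — single-peaked.
Bloc 7 (peak Chen at position 6): ranking walks positions 6-5-4-3-2-1, expanding outward from the peak — single-peaked.
Every ranking is single-peaked on this axis.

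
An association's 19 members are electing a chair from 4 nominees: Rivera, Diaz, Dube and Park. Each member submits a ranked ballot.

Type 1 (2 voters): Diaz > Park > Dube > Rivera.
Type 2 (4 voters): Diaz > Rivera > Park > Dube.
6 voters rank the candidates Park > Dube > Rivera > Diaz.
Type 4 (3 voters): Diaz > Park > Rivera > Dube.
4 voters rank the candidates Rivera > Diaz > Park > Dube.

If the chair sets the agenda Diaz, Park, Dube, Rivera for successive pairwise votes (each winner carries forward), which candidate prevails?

Rivera

Round 1: Diaz vs Park — 13–6, Diaz advances.
Round 2: Diaz vs Dube — 13–6, Diaz advances.
Round 3: Diaz vs Rivera — 9–10, Rivera advances.
Rivera survives the agenda.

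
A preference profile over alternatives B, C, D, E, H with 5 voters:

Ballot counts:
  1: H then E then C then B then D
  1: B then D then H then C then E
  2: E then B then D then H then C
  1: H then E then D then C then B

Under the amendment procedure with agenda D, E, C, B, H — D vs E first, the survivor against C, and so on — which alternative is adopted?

Round 1: D vs E — 1–4, E advances.
Round 2: E vs C — 4–1, E advances.
Round 3: E vs B — 4–1, E advances.
Round 4: E vs H — 2–3, H advances.
The agenda winner is H.

H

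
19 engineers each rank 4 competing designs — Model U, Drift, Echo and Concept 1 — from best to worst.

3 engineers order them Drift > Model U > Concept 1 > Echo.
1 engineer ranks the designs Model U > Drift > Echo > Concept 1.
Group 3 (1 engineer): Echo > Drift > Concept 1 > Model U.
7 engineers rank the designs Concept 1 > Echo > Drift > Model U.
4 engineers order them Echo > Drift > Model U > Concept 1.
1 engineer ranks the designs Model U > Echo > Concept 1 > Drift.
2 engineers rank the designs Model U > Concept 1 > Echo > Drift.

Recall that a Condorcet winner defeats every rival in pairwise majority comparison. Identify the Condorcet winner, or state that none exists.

none

Check each pair by majority over 19 ballots:
Model U vs Drift: Drift, 15–4.
Model U vs Echo: Echo wins 12–7.
Model U vs Concept 1: Model U, 11–8.
Drift vs Echo: Echo, 15–4.
Drift–Concept 1: Concept 1 10–9.
Echo vs Concept 1: Concept 1 wins 12–7.
Each design drops at least one matchup (Model U loses to Drift; Drift loses to Echo; Echo loses to Concept 1; Concept 1 loses to Model U); the cycle Model U > Concept 1 > Drift > Model U rules out a Condorcet winner.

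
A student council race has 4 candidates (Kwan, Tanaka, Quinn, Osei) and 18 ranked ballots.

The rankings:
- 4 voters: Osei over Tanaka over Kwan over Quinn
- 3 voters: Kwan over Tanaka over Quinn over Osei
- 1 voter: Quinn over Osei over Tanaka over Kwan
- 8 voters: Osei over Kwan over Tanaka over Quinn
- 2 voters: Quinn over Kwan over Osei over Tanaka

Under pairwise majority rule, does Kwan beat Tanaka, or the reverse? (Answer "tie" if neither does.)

Kwan

Ballots ranking Kwan above Tanaka: 3 + 8 + 2 = 13.
Ballots ranking Tanaka above Kwan: 18 − 13 = 5.
Kwan wins the head-to-head 13–5.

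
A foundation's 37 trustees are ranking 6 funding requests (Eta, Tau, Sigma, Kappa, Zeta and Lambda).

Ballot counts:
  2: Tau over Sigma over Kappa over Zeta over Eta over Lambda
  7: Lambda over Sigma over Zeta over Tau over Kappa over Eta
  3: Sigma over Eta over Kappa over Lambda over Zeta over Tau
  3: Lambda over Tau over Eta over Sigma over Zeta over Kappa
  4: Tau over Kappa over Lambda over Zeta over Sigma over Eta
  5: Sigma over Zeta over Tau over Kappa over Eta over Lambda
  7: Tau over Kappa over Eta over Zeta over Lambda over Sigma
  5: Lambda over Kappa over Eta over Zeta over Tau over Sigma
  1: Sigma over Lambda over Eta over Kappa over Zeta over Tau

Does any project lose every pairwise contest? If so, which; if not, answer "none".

none

Head-to-head results (37 reviewers):
Eta vs Tau: 3+5+1 = 9 for Eta, 28 for Tau — Tau by 28–9.
Eta vs Sigma: 15 to 22, Sigma.
Eta vs Kappa: 3+3+1 = 7 for Eta, 30 for Kappa — Kappa by 30–7.
Eta vs Zeta: 19 to 18, Eta.
Eta vs Lambda: 2+3+5+7 = 17 for Eta, 20 for Lambda — Lambda by 20–17.
Tau vs Sigma: Tau wins 21–16.
Tau vs Kappa: Tau preferred on 2+7+3+4+5+7 = 28 ballots; Tau wins 28–9.
Tau vs Zeta: 16 to 21, Zeta.
Tau vs Lambda: Lambda wins 19–18.
Sigma vs Kappa: 2+7+3+3+5+1 = 21 for Sigma, 16 for Kappa — Sigma by 21–16.
Sigma vs Zeta: 21 to 16, Sigma.
Sigma vs Lambda: Lambda wins 26–11.
Kappa vs Zeta: 22 to 15, Kappa.
Kappa–Lambda: Kappa 21–16.
Zeta vs Lambda: 14 to 23, Lambda.
Every project wins at least one matchup (Eta beats Zeta; Tau beats Eta; Sigma beats Eta; Kappa beats Eta; Zeta beats Tau; Lambda beats Eta), so there is no Condorcet loser.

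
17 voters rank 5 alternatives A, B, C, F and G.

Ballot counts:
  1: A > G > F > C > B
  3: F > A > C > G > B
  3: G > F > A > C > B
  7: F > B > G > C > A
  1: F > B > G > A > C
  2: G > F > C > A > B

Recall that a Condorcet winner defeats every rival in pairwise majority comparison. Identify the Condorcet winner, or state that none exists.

Head-to-head results (17 voters):
A vs B: A is ranked higher on 1+3+3+2 = 9 ballots, B on 8. A wins 9–8.
A vs C: A preferred on 1+3+3+1 = 8 ballots; C wins 9–8.
A vs F: 1 to 16, F.
A vs G: A is ranked higher on 1+3 = 4 ballots, G on 13. G wins 13–4.
B vs C: 8 to 9, C.
B vs F: B preferred on 0 ballots; F wins 17–0.
B vs G: B is ranked higher on 7+1 = 8 ballots, G on 9. G wins 9–8.
C vs F: C is ranked higher on 0 ballots, F on 17. F wins 17–0.
C vs G: 3 to 14, G.
F vs G: 3+7+1 = 11 for F, 6 for G — F by 11–6.
F defeats every rival head-to-head and is the Condorcet winner.

F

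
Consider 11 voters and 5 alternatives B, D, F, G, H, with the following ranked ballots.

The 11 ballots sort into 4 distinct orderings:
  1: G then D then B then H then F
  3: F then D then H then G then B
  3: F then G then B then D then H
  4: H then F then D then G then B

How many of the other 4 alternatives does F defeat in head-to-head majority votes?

4

F against each rival (11 voters):
F–B: F 10–1.
F vs D: F wins 10–1.
F–G: F 10–1.
F vs H: 6 to 5, F.
F beats B, D, G, H — 4 pairwise wins.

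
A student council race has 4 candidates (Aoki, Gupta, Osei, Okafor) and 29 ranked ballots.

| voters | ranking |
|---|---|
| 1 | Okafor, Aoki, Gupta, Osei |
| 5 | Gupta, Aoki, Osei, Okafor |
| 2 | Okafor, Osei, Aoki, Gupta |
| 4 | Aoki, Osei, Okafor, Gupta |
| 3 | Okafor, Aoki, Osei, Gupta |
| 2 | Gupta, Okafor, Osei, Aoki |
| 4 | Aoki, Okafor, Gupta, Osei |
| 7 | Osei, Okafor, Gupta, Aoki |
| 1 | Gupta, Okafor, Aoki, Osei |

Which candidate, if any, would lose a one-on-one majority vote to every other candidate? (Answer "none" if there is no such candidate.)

Pairwise majorities:
Aoki vs Gupta: Gupta wins 15–14.
Aoki–Osei: Aoki 18–11.
Aoki vs Okafor: 13 to 16, Okafor.
Gupta vs Osei: Osei wins 16–13.
Gupta vs Okafor: Okafor, 21–8.
Osei vs Okafor: 16 to 13, Osei.
Each candidate has at least one pairwise win (Aoki beats Osei; Gupta beats Aoki; Osei beats Gupta; Okafor beats Aoki) — no Condorcet loser.

none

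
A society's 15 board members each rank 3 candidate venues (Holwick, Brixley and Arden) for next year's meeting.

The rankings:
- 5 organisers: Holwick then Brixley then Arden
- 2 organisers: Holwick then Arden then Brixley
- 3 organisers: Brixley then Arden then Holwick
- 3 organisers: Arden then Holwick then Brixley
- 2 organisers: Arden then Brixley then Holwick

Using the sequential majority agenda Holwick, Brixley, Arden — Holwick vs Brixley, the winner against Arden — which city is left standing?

Arden

Round 1: Holwick vs Brixley — 10–5, Holwick advances.
Round 2: Holwick vs Arden — 7–8, Arden advances.
The agenda winner is Arden.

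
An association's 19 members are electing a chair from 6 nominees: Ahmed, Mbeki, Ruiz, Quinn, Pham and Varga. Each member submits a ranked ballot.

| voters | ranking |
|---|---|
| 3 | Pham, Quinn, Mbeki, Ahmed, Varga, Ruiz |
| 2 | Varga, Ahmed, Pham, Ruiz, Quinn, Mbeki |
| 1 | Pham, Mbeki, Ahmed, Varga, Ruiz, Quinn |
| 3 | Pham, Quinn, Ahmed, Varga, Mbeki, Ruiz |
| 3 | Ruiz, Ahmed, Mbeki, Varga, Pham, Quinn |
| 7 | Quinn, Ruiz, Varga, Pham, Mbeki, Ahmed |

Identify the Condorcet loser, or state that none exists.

none

Pairwise majorities:
Ahmed vs Mbeki: Ahmed preferred on 2+3+3 = 8 ballots; Mbeki wins 11–8.
Ahmed vs Ruiz: 9 to 10, Ruiz.
Ahmed vs Quinn: 6 to 13, Quinn.
Ahmed vs Pham: 5 to 14, Pham.
Ahmed–Varga: Ahmed 10–9.
Mbeki vs Ruiz: 7 to 12, Ruiz.
Mbeki vs Quinn: 4 to 15, Quinn.
Mbeki vs Pham: Pham wins 16–3.
Mbeki vs Varga: Mbeki preferred on 3+1+3 = 7 ballots; Varga wins 12–7.
Ruiz vs Quinn: Ruiz preferred on 2+1+3 = 6 ballots; Quinn wins 13–6.
Ruiz vs Pham: 3+7 = 10 for Ruiz, 9 for Pham — Ruiz by 10–9.
Ruiz–Varga: Ruiz 10–9.
Quinn vs Pham: 7 to 12, Pham.
Quinn vs Varga: Quinn wins 13–6.
Pham–Varga: Varga 12–7.
Every candidate wins at least one matchup (Ahmed beats Varga; Mbeki beats Ahmed; Ruiz beats Ahmed; Quinn beats Ahmed; Pham beats Ahmed; Varga beats Mbeki), so there is no Condorcet loser.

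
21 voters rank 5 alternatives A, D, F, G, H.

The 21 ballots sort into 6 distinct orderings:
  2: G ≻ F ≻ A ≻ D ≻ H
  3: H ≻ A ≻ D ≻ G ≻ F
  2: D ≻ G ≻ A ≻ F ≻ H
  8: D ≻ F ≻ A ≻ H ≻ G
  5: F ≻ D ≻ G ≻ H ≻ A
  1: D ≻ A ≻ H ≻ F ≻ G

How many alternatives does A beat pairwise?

2

A against each rival (21 voters):
A vs D: A is ranked higher on 2+3 = 5 ballots, D on 16. D wins 16–5.
A–F: F 15–6.
A vs G: A preferred on 3+8+1 = 12 ballots; A wins 12–9.
A vs H: A wins 13–8.
A beats G, H; loses to D, F — 2 pairwise wins.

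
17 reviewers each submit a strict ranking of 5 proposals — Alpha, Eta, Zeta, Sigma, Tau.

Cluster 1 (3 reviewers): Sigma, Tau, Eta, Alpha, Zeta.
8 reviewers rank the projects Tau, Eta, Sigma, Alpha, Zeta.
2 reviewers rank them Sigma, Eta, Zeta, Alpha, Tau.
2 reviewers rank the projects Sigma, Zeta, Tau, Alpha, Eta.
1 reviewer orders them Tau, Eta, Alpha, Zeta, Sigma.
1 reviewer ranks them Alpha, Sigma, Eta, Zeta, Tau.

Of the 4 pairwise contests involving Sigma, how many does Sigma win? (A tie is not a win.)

2

Sigma against each rival (17 reviewers):
Sigma–Alpha: Sigma 15–2.
Sigma vs Eta: 8 to 9, Eta.
Sigma vs Zeta: Sigma wins 16–1.
Sigma vs Tau: Tau wins 9–8.
Sigma beats Alpha, Zeta; loses to Eta, Tau — 2 pairwise wins.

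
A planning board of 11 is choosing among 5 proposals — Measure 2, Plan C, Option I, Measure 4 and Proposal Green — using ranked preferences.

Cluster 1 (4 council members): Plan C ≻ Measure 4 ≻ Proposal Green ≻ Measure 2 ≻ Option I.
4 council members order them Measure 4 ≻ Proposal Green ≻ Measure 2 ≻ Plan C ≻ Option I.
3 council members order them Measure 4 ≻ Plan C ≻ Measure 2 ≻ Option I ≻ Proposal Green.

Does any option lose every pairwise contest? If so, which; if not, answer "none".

Option I

Head-to-head results (11 council members):
Measure 2 vs Plan C: Measure 2 is ranked higher on 4 ballots, Plan C on 7. Plan C wins 7–4.
Measure 2 vs Option I: Measure 2 preferred on 4+4+3 = 11 ballots; Measure 2 wins 11–0.
Measure 2 vs Measure 4: 0 for Measure 2, 11 for Measure 4 — Measure 4 by 11–0.
Measure 2 vs Proposal Green: 3 to 8, Proposal Green.
Plan C vs Option I: Plan C is ranked higher on 4+4+3 = 11 ballots, Option I on 0. Plan C wins 11–0.
Plan C vs Measure 4: Plan C preferred on 4 ballots; Measure 4 wins 7–4.
Plan C vs Proposal Green: Plan C, 7–4.
Option I vs Measure 4: Measure 4 wins 11–0.
Option I vs Proposal Green: 3 to 8, Proposal Green.
Measure 4 vs Proposal Green: Measure 4 preferred on 4+4+3 = 11 ballots; Measure 4 wins 11–0.
Option I loses to every other option — it is the Condorcet loser.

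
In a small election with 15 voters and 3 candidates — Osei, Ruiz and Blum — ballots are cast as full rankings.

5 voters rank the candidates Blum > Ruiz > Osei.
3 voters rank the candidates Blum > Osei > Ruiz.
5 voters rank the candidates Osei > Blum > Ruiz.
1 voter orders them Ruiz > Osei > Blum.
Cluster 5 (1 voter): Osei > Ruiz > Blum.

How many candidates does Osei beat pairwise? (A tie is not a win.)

Osei against each rival (15 voters):
Osei vs Ruiz: Osei is ranked higher on 3+5+1 = 9 ballots, Ruiz on 6. Osei wins 9–6.
Osei vs Blum: Blum, 8–7.
Osei beats Ruiz; loses to Blum — 1 pairwise win.

1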